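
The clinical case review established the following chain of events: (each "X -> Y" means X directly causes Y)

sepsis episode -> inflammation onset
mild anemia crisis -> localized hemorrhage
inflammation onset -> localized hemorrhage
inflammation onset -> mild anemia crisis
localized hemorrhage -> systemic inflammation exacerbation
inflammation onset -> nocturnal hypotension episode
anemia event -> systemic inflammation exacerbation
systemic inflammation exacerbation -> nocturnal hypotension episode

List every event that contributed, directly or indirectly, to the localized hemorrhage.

the inflammation onset, the mild anemia crisis, the sepsis episode

Immediate causes of the localized hemorrhage: the inflammation onset, the mild anemia crisis.
Further upstream: the sepsis episode.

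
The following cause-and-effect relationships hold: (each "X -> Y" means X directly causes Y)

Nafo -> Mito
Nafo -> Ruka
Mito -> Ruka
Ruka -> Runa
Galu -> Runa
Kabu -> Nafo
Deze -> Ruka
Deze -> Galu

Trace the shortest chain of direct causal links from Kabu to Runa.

Kabu → Nafo
Nafo → Ruka
Ruka → Runa
Length: 3 steps.

Kabu → Nafo → Ruka → Runa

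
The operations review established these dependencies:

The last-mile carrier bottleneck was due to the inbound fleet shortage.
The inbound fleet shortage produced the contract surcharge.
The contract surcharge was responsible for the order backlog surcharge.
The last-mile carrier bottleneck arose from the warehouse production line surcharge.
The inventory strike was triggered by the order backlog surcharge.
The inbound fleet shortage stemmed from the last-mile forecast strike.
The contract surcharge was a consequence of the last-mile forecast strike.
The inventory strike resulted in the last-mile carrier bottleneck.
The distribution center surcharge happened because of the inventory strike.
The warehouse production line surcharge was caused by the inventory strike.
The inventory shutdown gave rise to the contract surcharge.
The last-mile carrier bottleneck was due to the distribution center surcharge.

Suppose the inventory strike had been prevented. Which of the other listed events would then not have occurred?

the distribution center surcharge, the warehouse production line surcharge

Downstream of the inventory strike: the warehouse production line surcharge, the distribution center surcharge, the last-mile carrier bottleneck.
Of those, still caused via another path: the last-mile carrier bottleneck.
The remainder have no surviving cause.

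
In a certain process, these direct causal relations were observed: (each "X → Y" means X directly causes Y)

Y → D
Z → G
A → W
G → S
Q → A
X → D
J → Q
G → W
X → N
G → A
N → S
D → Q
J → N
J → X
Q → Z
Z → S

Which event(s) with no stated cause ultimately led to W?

J, Y

Tracing upstream from W: W ← A ← Q ← J.
A separate upstream branch: W ← A ← Q ← D ← Y.
Each of those chain origins has no stated cause.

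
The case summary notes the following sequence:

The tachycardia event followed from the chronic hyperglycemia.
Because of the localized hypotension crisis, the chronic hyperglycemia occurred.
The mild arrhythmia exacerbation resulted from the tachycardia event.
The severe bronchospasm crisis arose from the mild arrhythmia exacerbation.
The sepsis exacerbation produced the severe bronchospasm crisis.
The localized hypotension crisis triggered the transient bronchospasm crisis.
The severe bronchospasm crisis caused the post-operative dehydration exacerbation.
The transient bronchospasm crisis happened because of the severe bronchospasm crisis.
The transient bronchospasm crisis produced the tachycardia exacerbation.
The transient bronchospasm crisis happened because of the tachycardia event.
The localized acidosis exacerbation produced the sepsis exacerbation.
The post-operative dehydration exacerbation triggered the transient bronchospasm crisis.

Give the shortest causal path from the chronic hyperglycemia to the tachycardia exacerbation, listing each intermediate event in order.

the chronic hyperglycemia → the tachycardia event → the transient bronchospasm crisis → the tachycardia exacerbation

the chronic hyperglycemia → the tachycardia event
the tachycardia event → the transient bronchospasm crisis
the transient bronchospasm crisis → the tachycardia exacerbation
Length: 3 steps.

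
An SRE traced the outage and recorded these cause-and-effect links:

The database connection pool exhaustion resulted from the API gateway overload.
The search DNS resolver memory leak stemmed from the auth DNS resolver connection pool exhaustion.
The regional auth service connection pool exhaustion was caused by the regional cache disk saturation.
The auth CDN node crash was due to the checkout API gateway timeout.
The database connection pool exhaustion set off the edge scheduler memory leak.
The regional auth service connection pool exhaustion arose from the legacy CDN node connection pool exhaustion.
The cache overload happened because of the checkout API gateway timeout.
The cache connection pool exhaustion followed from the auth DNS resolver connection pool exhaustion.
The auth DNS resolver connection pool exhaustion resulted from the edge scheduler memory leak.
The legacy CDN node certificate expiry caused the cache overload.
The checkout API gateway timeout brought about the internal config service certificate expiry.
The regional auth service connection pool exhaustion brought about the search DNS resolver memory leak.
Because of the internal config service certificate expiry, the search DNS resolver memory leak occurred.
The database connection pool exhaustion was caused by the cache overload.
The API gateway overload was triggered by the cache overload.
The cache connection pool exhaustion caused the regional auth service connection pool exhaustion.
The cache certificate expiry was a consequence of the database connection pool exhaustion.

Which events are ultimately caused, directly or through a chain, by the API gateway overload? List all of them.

the auth DNS resolver connection pool exhaustion, the cache certificate expiry, the cache connection pool exhaustion, the database connection pool exhaustion, the edge scheduler memory leak, the regional auth service connection pool exhaustion, the search DNS resolver memory leak

Direct effects: the database connection pool exhaustion.
2 steps out: the edge scheduler memory leak, the cache certificate expiry.
3 steps out: the auth DNS resolver connection pool exhaustion.
4 steps out: the cache connection pool exhaustion, the search DNS resolver memory leak.
5 steps out: the regional auth service connection pool exhaustion.
Not reachable from it: the legacy CDN node certificate expiry, the checkout API gateway timeout, the internal config service certificate expiry, the auth CDN node crash, the cache overload, the regional cache disk saturation, the legacy CDN node connection pool exhaustion.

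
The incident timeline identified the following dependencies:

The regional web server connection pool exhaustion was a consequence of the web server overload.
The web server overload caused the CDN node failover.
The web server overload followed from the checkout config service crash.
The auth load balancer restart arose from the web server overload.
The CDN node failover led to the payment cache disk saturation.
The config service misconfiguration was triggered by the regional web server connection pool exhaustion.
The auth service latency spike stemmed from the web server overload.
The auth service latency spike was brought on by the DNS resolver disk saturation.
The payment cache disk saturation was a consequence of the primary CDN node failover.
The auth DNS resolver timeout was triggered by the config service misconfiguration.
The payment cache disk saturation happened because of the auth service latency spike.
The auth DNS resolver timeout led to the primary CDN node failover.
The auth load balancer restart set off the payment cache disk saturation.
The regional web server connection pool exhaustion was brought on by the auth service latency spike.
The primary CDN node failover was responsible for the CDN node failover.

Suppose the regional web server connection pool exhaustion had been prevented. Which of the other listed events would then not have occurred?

Downstream of the regional web server connection pool exhaustion: the config service misconfiguration, the auth DNS resolver timeout, the primary CDN node failover, the CDN node failover, the payment cache disk saturation.
Of those, still caused via another path: the CDN node failover, the payment cache disk saturation.
The remainder have no surviving cause.

the auth DNS resolver timeout, the config service misconfiguration, the primary CDN node failover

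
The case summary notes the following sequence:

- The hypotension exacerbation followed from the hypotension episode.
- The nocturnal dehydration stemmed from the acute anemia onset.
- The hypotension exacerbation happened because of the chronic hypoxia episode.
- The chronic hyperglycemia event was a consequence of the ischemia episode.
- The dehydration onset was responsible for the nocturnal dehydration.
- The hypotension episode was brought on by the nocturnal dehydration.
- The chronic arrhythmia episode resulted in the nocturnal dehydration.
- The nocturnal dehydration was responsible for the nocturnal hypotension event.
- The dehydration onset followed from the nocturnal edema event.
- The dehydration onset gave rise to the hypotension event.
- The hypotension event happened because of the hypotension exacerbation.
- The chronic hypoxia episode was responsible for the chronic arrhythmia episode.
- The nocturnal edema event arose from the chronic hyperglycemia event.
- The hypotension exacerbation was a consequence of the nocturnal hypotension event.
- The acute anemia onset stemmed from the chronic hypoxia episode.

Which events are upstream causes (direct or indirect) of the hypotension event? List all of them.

Immediate causes of the hypotension event: the dehydration onset, the hypotension exacerbation.
Further upstream: the chronic hypoxia episode, the ischemia episode, the chronic hyperglycemia event, the acute anemia onset, the nocturnal edema event, the chronic arrhythmia episode, the nocturnal dehydration, the nocturnal hypotension event, the hypotension episode.

the acute anemia onset, the chronic arrhythmia episode, the chronic hyperglycemia event, the chronic hypoxia episode, the dehydration onset, the hypotension episode, the hypotension exacerbation, the ischemia episode, the nocturnal dehydration, the nocturnal edema event, the nocturnal hypotension event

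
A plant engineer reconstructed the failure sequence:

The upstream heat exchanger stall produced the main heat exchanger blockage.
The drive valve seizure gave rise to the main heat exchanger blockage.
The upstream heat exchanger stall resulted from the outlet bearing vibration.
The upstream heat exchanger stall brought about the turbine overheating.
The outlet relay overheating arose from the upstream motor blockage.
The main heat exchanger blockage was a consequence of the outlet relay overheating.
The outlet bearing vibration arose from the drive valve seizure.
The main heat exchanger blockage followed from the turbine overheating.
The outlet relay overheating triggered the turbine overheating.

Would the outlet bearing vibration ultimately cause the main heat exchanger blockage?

There is a causal chain: the outlet bearing vibration → the upstream heat exchanger stall → the main heat exchanger blockage.

Yes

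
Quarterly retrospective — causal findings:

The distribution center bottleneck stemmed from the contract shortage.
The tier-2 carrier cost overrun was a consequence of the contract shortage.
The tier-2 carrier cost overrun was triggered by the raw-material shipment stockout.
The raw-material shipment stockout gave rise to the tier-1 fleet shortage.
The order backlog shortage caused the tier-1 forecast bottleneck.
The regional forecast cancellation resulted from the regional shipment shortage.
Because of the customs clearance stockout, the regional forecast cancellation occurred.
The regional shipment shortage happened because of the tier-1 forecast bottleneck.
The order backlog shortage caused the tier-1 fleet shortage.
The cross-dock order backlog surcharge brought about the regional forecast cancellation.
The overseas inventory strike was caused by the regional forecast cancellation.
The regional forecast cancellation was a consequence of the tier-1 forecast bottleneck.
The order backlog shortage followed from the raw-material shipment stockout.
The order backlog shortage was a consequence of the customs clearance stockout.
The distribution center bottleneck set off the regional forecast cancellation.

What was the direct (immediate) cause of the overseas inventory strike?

Upstream contributors include the customs clearance stockout, the contract shortage, the raw-material shipment stockout, the order backlog shortage, the tier-1 forecast bottleneck, the regional shipment shortage, the cross-dock order backlog surcharge, the distribution center bottleneck, but only the regional forecast cancellation feeds directly into the overseas inventory strike.

the regional forecast cancellation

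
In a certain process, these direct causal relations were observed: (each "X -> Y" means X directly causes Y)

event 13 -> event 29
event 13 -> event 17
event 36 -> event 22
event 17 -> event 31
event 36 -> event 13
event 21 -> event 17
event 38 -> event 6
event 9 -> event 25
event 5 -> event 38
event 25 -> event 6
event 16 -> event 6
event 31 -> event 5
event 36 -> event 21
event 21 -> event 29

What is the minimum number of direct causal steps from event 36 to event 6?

6

Shortest chain: event 36 → event 21 → event 17 → event 31 → event 5 → event 38 → event 6.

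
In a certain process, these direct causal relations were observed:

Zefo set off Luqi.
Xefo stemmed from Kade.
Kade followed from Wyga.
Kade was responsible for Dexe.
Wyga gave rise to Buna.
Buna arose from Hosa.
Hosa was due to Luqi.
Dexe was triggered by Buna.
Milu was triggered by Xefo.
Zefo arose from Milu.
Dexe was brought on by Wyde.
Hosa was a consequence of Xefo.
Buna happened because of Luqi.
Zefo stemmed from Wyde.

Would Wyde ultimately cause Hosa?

There is a causal chain: Wyde → Zefo → Luqi → Hosa.

Yes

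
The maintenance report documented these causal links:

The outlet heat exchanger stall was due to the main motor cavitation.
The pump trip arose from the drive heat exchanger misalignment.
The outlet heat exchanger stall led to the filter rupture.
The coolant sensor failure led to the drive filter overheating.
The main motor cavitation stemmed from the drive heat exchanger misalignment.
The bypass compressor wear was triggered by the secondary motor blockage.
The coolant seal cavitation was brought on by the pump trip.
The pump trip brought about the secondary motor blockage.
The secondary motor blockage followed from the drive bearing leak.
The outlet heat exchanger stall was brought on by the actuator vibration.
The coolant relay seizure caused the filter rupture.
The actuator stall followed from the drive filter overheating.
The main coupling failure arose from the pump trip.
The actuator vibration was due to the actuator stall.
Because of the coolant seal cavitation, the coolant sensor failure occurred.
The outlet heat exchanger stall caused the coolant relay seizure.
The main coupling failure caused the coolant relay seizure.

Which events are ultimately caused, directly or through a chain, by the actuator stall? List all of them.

Direct effects: the actuator vibration.
2 steps out: the outlet heat exchanger stall.
3 steps out: the coolant relay seizure, the filter rupture.
Not reachable from it: the drive heat exchanger misalignment, the pump trip, the main motor cavitation, the secondary motor blockage, the coolant seal cavitation, the coolant sensor failure, the bypass compressor wear, the main coupling failure, the drive filter overheating, the drive bearing leak.

the actuator vibration, the coolant relay seizure, the filter rupture, the outlet heat exchanger stall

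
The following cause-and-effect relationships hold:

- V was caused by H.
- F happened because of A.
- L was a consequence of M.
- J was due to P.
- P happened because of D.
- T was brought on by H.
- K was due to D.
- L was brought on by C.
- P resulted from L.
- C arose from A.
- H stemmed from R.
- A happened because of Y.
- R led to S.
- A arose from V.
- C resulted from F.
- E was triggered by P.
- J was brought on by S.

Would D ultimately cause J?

There is a causal chain: D → P → J.

Yes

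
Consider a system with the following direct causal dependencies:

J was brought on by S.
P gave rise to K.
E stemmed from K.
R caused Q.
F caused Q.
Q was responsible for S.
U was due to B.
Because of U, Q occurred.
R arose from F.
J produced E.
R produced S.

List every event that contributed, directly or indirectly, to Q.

Immediate causes of Q: F, U, R.
Further upstream: B.

B, F, R, U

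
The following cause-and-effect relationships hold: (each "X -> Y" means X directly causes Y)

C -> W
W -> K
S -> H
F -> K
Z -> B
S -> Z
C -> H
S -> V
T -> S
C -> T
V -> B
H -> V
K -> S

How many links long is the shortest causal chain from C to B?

3

Shortest chain: C → H → V → B.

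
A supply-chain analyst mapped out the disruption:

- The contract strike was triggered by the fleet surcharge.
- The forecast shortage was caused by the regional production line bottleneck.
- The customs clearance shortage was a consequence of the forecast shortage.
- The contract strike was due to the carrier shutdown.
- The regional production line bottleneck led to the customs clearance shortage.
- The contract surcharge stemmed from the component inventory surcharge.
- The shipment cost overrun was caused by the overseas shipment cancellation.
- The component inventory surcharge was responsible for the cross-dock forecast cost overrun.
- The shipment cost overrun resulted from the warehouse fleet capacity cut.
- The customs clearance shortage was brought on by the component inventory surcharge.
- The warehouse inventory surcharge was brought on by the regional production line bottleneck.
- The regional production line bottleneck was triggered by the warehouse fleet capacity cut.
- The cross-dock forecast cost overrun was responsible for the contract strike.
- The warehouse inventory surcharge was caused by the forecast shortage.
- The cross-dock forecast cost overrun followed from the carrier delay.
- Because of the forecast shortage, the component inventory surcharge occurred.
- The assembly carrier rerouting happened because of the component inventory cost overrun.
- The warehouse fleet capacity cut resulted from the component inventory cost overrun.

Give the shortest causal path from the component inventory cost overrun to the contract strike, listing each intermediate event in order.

the component inventory cost overrun → the warehouse fleet capacity cut
the warehouse fleet capacity cut → the regional production line bottleneck
the regional production line bottleneck → the forecast shortage
the forecast shortage → the component inventory surcharge
the component inventory surcharge → the cross-dock forecast cost overrun
the cross-dock forecast cost overrun → the contract strike
Length: 6 steps.

the component inventory cost overrun → the warehouse fleet capacity cut → the regional production line bottleneck → the forecast shortage → the component inventory surcharge → the cross-dock forecast cost overrun → the contract strike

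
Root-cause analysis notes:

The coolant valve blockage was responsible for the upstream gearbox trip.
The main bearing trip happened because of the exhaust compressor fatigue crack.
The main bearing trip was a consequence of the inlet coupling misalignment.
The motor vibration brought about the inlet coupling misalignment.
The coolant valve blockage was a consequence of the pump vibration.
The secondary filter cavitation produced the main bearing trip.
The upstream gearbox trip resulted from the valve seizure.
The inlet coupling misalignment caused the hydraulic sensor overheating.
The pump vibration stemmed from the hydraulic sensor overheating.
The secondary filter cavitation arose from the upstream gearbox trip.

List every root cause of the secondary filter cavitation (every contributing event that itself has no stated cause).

Tracing upstream from the secondary filter cavitation: the secondary filter cavitation ← the upstream gearbox trip ← the coolant valve blockage ← the pump vibration ← the hydraulic sensor overheating ← the inlet coupling misalignment ← the motor vibration.
A separate upstream branch: the secondary filter cavitation ← the upstream gearbox trip ← the valve seizure.
Each of those chain origins has no stated cause.

the motor vibration, the valve seizure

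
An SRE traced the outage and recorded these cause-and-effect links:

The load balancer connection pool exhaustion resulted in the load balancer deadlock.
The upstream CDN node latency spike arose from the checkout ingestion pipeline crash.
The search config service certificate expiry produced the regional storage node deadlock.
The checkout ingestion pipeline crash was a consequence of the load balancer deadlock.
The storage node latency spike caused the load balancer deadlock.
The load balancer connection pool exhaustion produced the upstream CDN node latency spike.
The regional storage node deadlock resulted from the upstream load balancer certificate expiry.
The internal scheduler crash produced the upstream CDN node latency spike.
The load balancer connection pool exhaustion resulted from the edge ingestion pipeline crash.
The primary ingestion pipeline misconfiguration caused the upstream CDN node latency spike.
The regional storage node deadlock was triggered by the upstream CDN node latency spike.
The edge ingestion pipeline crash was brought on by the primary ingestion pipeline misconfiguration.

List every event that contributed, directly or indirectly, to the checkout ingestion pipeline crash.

the edge ingestion pipeline crash, the load balancer connection pool exhaustion, the load balancer deadlock, the primary ingestion pipeline misconfiguration, the storage node latency spike

Immediate cause of the checkout ingestion pipeline crash: the load balancer deadlock.
Further upstream: the primary ingestion pipeline misconfiguration, the edge ingestion pipeline crash, the load balancer connection pool exhaustion, the storage node latency spike.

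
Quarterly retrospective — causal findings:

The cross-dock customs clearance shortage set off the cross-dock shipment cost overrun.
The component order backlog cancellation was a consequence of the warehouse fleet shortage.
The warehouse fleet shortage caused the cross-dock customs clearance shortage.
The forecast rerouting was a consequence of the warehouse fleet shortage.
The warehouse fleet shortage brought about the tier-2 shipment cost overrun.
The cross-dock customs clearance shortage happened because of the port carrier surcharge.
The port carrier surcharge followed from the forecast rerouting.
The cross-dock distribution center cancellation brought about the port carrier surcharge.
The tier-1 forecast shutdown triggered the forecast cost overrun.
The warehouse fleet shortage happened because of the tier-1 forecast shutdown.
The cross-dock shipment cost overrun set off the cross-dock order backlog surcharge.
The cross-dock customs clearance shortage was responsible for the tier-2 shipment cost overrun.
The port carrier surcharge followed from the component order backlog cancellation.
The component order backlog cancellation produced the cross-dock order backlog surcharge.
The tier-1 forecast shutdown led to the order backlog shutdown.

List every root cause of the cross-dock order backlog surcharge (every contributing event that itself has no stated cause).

Tracing upstream from the cross-dock order backlog surcharge: the cross-dock order backlog surcharge ← the component order backlog cancellation ← the warehouse fleet shortage ← the tier-1 forecast shutdown.
A separate upstream branch: the cross-dock order backlog surcharge ← the cross-dock shipment cost overrun ← the cross-dock customs clearance shortage ← the port carrier surcharge ← the cross-dock distribution center cancellation.
Each of those chain origins has no stated cause.

the cross-dock distribution center cancellation, the tier-1 forecast shutdown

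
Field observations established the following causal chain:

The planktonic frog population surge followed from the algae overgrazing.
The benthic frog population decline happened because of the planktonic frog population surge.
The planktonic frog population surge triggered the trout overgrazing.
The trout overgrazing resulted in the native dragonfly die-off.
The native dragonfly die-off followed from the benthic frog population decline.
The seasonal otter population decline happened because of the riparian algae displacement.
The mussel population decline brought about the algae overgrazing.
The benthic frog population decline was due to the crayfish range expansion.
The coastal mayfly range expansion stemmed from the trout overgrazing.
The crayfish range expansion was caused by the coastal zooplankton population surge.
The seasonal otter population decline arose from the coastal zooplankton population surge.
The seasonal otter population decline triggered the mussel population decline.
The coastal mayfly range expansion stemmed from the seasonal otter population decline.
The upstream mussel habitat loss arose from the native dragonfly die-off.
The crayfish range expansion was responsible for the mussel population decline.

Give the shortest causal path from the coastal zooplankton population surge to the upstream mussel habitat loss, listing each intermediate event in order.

the coastal zooplankton population surge → the crayfish range expansion
the crayfish range expansion → the benthic frog population decline
the benthic frog population decline → the native dragonfly die-off
the native dragonfly die-off → the upstream mussel habitat loss
Length: 4 steps.

the coastal zooplankton population surge → the crayfish range expansion → the benthic frog population decline → the native dragonfly die-off → the upstream mussel habitat loss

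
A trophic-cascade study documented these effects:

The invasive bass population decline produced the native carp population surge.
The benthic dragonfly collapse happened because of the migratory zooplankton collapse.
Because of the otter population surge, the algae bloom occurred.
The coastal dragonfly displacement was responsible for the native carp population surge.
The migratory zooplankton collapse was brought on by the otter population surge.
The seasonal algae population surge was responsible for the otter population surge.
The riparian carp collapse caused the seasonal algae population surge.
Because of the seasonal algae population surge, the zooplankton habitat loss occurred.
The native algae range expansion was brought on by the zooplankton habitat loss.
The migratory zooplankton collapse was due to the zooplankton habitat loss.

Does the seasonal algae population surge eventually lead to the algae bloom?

There is a causal chain: the seasonal algae population surge → the otter population surge → the algae bloom.

Yes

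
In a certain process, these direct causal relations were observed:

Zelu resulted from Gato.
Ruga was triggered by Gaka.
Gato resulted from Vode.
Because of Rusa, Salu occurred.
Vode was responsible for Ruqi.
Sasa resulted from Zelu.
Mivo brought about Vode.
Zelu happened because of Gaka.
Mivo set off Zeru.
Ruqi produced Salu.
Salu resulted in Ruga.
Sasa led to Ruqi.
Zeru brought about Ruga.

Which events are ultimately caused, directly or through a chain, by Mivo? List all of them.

Gato, Ruga, Ruqi, Salu, Sasa, Vode, Zelu, Zeru

Direct effects: Vode, Zeru.
2 steps out: Gato, Ruqi, Ruga.
3 steps out: Zelu, Salu.
4 steps out: Sasa.
Not reachable from it: Gaka, Rusa.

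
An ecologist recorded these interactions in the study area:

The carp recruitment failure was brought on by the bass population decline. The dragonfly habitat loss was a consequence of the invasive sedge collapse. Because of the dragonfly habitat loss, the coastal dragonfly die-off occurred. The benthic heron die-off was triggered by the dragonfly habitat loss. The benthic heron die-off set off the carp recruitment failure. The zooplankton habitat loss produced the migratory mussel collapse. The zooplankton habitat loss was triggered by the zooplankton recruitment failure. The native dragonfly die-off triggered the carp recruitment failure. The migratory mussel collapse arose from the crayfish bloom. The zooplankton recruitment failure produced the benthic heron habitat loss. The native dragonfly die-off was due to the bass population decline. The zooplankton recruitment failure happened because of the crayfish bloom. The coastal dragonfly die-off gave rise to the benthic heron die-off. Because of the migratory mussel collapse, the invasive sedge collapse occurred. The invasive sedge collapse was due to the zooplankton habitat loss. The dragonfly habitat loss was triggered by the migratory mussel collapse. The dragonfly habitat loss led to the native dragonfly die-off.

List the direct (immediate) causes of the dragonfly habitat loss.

Upstream contributors include the crayfish bloom, the zooplankton recruitment failure, the zooplankton habitat loss, but only the invasive sedge collapse, the migratory mussel collapse feed directly into the dragonfly habitat loss.

the invasive sedge collapse, the migratory mussel collapse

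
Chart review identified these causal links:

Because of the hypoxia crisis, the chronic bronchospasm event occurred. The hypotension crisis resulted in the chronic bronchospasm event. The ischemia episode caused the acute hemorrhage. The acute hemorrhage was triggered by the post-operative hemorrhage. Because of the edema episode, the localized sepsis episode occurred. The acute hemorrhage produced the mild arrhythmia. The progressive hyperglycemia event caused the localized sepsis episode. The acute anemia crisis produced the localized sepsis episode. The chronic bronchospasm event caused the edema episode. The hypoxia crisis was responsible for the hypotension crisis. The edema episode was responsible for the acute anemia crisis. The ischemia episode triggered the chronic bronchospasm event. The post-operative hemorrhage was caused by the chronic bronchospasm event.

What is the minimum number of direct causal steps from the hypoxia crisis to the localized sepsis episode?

3

Shortest chain: the hypoxia crisis → the chronic bronchospasm event → the edema episode → the localized sepsis episode.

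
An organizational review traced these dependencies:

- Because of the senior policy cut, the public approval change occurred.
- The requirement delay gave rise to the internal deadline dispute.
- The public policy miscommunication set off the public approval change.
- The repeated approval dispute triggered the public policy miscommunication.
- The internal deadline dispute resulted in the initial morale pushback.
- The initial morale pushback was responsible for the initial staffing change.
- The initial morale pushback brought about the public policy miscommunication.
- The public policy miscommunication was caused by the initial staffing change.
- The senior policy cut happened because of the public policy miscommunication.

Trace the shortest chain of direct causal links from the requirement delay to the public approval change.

the requirement delay → the internal deadline dispute → the initial morale pushback → the public policy miscommunication → the public approval change

the requirement delay → the internal deadline dispute
the internal deadline dispute → the initial morale pushback
the initial morale pushback → the public policy miscommunication
the public policy miscommunication → the public approval change
Length: 4 steps.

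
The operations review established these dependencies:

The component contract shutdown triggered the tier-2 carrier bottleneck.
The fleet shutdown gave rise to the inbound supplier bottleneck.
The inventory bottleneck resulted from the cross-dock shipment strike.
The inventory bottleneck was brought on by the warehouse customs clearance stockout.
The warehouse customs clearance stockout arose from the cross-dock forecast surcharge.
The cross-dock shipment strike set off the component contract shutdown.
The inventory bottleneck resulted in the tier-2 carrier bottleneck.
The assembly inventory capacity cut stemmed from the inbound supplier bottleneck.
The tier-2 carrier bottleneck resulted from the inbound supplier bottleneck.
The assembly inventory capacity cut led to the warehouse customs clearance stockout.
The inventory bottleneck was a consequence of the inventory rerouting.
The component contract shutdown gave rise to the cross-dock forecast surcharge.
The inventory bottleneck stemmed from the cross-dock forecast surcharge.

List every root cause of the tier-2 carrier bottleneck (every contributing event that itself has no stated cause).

Tracing upstream from the tier-2 carrier bottleneck: the tier-2 carrier bottleneck ← the inbound supplier bottleneck ← the fleet shutdown.
A separate upstream branch: the tier-2 carrier bottleneck ← the component contract shutdown ← the cross-dock shipment strike.
A separate upstream branch: the tier-2 carrier bottleneck ← the inventory bottleneck ← the inventory rerouting.
Each of those chain origins has no stated cause.

the cross-dock shipment strike, the fleet shutdown, the inventory rerouting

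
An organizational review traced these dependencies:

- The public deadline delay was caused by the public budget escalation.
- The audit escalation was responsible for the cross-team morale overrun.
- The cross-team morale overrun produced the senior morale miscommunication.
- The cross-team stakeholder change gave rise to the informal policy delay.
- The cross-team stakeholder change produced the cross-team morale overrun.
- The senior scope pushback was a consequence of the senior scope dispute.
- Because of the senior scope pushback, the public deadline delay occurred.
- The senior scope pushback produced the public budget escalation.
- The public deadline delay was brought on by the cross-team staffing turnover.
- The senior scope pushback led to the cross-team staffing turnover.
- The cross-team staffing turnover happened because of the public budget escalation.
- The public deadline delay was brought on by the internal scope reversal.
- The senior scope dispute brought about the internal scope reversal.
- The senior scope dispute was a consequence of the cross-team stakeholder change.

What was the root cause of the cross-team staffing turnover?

Tracing upstream from the cross-team staffing turnover: the cross-team staffing turnover ← the senior scope pushback ← the senior scope dispute ← the cross-team stakeholder change.
The cross-team stakeholder change has no stated cause, so it is the root.

the cross-team stakeholder change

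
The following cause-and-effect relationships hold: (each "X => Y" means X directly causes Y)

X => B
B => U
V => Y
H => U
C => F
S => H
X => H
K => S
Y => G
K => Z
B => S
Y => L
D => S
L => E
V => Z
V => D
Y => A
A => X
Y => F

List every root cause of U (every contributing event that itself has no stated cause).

K, V

Tracing upstream from U: U ← H ← S ← K.
A separate upstream branch: U ← H ← S ← D ← V.
Each of those chain origins has no stated cause.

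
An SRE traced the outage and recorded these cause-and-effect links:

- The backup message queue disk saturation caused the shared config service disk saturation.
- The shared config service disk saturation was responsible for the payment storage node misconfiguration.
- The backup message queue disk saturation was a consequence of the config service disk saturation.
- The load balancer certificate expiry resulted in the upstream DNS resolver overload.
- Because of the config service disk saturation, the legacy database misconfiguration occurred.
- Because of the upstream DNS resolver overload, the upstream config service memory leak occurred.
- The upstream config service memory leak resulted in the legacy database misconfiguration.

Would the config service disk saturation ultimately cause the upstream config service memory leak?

The config service disk saturation leads to the backup message queue disk saturation, the legacy database misconfiguration, the shared config service disk saturation, the payment storage node misconfiguration; the upstream config service memory leak is not among them.

No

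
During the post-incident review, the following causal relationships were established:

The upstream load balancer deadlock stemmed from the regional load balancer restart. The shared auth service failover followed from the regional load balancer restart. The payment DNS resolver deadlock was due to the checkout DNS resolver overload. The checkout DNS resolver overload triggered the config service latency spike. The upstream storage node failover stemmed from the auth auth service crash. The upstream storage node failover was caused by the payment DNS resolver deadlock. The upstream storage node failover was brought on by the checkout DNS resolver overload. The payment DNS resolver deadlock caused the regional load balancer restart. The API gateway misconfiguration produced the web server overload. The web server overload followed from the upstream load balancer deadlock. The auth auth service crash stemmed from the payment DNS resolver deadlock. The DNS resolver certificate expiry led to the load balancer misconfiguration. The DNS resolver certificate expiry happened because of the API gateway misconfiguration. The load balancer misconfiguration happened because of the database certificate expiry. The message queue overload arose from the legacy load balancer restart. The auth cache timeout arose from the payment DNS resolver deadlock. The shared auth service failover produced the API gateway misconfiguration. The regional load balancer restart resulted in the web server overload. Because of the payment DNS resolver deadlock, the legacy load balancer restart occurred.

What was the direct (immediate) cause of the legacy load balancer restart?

the payment DNS resolver deadlock

Upstream contributors include the checkout DNS resolver overload, but only the payment DNS resolver deadlock feeds directly into the legacy load balancer restart.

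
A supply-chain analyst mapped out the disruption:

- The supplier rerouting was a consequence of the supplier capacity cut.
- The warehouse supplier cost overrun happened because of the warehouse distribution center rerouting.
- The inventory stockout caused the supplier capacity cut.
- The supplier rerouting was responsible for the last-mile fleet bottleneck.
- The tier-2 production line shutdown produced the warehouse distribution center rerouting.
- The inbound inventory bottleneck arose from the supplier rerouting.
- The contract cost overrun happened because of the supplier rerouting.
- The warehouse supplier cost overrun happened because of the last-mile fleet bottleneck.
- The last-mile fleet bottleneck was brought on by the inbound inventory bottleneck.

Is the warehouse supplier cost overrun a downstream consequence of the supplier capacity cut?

There is a causal chain: the supplier capacity cut → the supplier rerouting → the last-mile fleet bottleneck → the warehouse supplier cost overrun.

Yes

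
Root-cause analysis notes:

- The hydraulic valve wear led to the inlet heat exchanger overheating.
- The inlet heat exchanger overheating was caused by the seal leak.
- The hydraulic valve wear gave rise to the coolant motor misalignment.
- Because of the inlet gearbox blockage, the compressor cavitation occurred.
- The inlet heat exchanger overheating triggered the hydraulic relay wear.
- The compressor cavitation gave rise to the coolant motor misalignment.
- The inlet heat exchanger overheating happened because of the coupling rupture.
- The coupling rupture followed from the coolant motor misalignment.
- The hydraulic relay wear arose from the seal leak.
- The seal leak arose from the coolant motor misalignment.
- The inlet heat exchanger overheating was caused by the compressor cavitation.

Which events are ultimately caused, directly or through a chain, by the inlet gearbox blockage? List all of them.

the compressor cavitation, the coolant motor misalignment, the coupling rupture, the hydraulic relay wear, the inlet heat exchanger overheating, the seal leak

Direct effects: the compressor cavitation.
2 steps out: the coolant motor misalignment, the inlet heat exchanger overheating.
3 steps out: the coupling rupture, the seal leak, the hydraulic relay wear.
Not reachable from it: the hydraulic valve wear.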